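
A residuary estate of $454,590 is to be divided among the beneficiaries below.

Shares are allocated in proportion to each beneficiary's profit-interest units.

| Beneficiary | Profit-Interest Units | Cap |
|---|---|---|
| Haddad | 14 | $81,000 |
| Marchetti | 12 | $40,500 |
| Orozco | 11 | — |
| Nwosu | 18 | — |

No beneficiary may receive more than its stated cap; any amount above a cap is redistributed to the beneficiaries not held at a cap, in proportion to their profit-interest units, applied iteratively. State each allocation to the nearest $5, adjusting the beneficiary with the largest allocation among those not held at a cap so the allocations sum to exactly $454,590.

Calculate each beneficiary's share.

Haddad: $81,000 | Marchetti: $40,500 | Orozco: $126,345 | Nwosu: $206,745

Combined profit-interest units = 55.
Proportional shares (ignoring caps): Haddad 115,713.82; Marchetti 99,183.27; Orozco 90,918.00; Nwosu 148,774.91.
Held at cap: Haddad ($81,000), Marchetti ($40,500); residual $333,090 reallocated over remaining profit-interest units 29.
Redistributed shares: Orozco 126,344.48 → $126,345; Nwosu 206,745.52 → $206,745.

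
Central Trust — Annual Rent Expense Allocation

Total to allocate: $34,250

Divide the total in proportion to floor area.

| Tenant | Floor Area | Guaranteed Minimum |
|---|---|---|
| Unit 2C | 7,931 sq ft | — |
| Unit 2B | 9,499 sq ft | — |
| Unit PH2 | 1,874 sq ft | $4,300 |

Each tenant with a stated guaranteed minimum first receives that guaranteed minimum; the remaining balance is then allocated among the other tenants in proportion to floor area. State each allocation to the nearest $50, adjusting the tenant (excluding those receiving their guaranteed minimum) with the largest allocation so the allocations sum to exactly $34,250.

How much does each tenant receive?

Unit 2C: $13,650; Unit 2B: $16,300; Unit PH2: $4,300

Minimums first: Unit PH2 $4,300. Residual $29,950.
Residual split over remaining floor area 17,430: Unit 2C 13,627.85 → $13,650; Unit 2B 16,322.15 → $16,300.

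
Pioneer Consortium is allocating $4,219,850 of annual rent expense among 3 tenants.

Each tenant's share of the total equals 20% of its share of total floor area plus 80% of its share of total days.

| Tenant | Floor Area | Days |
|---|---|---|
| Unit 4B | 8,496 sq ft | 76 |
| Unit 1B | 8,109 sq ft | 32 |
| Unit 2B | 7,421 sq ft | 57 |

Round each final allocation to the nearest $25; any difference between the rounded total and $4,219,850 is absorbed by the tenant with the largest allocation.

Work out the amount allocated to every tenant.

Totals — floor area 24,026, days 165.
Blended shares (20% floor area + 80% days): Unit 4B 0.4392; Unit 1B 0.2227; Unit 2B 0.3381.
Proportional shares: Unit 4B 1,853,392.86; Unit 1B 939,563.90; Unit 2B 1,426,893.24.
Rounded to nearest $25: Unit 4B $1,853,400; Unit 1B $939,575; Unit 2B $1,426,900. Sum = $4,219,875.
Difference $4,219,850 − $4,219,875 = −$25 applied to largest allocation (Unit 4B): Unit 4B becomes $1,853,375.

Unit 4B: $1,853,375; Unit 1B: $939,575; Unit 2B: $1,426,900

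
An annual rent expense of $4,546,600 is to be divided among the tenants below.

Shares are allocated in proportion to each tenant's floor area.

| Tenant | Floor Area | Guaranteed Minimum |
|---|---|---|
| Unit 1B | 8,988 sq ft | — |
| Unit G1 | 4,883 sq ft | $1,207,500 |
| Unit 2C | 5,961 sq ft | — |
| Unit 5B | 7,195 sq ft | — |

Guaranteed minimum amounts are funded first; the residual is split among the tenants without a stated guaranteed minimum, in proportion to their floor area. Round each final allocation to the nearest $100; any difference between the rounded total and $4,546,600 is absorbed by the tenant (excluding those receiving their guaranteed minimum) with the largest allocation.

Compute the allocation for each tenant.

Unit 1B: $1,355,300 | Unit G1: $1,207,500 | Unit 2C: $898,900 | Unit 5B: $1,084,900

Minimums first: Unit G1 $1,207,500. Residual $3,339,100.
Residual split over remaining floor area 22,144: Unit 1B 1,355,303.05 → $1,355,300; Unit 2C 898,860.87 → $898,900; Unit 5B 1,084,936.08 → $1,084,900.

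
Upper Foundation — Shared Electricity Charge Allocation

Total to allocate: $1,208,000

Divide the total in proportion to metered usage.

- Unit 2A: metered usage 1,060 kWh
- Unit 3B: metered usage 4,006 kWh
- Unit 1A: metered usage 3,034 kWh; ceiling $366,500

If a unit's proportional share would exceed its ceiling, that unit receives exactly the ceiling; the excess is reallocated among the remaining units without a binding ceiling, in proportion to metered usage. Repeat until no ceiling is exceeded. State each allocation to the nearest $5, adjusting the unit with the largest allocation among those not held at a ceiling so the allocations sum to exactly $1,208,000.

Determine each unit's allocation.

Unit 2A: $176,075 | Unit 3B: $665,425 | Unit 1A: $366,500

Total metered usage = 8,100.
Proportional shares (ignoring caps): Unit 2A 158,083.95; Unit 3B 597,438.02; Unit 1A 452,478.02.
Cap binds for Unit 1A ($366,500); remaining pool $841,500 reallocated over remaining metered usage 5,066.
Remaining shares: Unit 2A 176,073.83 → $176,075; Unit 3B 665,426.17 → $665,425.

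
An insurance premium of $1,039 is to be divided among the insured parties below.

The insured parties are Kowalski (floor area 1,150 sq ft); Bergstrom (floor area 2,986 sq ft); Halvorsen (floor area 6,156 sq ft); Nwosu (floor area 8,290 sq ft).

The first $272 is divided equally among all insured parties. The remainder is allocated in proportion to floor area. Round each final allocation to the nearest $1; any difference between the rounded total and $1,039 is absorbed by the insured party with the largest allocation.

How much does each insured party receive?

$272 shared equally gives $68 per insured party.
Remainder $767 by floor area (total 18,582): Kowalski 47.47 → $47; Bergstrom 123.25 → $123; Halvorsen 254.10 → $254; Nwosu 342.18 → $342.
Rounding difference +$1 on remainder applied to Nwosu.
Totals: Kowalski $68 + $47 = $115; Bergstrom $68 + $123 = $191; Halvorsen $68 + $254 = $322; Nwosu $68 + $343 = $411.

Kowalski: $115 | Bergstrom: $191 | Halvorsen: $322 | Nwosu: $411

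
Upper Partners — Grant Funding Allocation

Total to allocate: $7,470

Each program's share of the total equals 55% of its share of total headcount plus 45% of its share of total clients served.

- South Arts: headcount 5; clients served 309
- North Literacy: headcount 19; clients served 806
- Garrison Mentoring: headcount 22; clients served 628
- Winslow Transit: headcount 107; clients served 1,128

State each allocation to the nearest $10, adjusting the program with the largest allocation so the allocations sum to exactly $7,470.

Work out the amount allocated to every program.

Totals — headcount 153, clients served 2,871.
Composite weights (55% headcount + 45% clients served): South Arts 0.0664; North Literacy 0.1946; Garrison Mentoring 0.1775; Winslow Transit 0.5614.
Pro-rata amounts: South Arts 496.06; North Literacy 1,453.91; Garrison Mentoring 1,326.06; Winslow Transit 4,193.98.
After rounding ($10): South Arts $500; North Literacy $1,450; Garrison Mentoring $1,330; Winslow Transit $4,190. Sum = $7,470.
Sum already equals the total — no adjustment.

South Arts: $500; North Literacy: $1,450; Garrison Mentoring: $1,330; Winslow Transit: $4,190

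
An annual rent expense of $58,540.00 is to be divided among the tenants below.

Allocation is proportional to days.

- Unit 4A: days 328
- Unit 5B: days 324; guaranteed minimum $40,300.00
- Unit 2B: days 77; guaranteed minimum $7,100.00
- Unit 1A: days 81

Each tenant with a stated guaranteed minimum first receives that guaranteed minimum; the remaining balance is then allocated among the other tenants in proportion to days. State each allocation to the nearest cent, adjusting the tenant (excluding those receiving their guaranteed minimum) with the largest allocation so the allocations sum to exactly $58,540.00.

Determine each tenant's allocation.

Unit 4A: $8,933.79 | Unit 5B: $40,300.00 | Unit 2B: $7,100.00 | Unit 1A: $2,206.21

Fund the minimums — Unit 5B $40,300.00; Unit 2B $7,100.00. Remaining pool $11,140.00.
Remaining pool split over remaining days 409: Unit 4A 8,933.7897 → $8,933.79; Unit 1A 2,206.2103 → $2,206.21.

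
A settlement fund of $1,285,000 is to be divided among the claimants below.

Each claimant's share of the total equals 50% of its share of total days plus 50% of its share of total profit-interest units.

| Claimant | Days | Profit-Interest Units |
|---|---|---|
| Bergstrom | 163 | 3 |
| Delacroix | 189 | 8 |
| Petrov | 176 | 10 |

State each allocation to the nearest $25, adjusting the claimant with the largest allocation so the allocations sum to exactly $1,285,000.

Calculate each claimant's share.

Totals — days 528, profit-interest units 21.
Combined weights (50% days + 50% profit-interest units): Bergstrom 0.2258; Delacroix 0.3695; Petrov 0.4048.
Pro-rata amounts: Bergstrom 290,133.25; Delacroix 474,747.70; Petrov 520,119.05.
Rounded to nearest $25: Bergstrom $290,125; Delacroix $474,750; Petrov $520,125. Sum = $1,285,000.
No rounding difference to absorb.

Bergstrom: $290,125 · Delacroix: $474,750 · Petrov: $520,125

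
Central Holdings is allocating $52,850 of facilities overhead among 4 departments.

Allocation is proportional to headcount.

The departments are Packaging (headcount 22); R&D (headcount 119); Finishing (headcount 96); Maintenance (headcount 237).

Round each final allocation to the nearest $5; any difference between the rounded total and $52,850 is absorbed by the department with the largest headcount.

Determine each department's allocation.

Packaging: $2,455 · R&D: $13,270 · Finishing: $10,705 · Maintenance: $26,420

Headcount total: 474.
Proportional shares: Packaging 22/474 × $52,850 = 2,452.95; R&D 119/474 × $52,850 = 13,268.25; Finishing 96/474 × $52,850 = 10,703.80; Maintenance 237/474 × $52,850 = 26,425.00.
Rounded to nearest $5: Packaging $2,455; R&D $13,270; Finishing $10,705; Maintenance $26,425. Sum = $52,855.
Difference $52,850 − $52,855 = −$5 applied to largest headcount (Maintenance): Maintenance becomes $26,420.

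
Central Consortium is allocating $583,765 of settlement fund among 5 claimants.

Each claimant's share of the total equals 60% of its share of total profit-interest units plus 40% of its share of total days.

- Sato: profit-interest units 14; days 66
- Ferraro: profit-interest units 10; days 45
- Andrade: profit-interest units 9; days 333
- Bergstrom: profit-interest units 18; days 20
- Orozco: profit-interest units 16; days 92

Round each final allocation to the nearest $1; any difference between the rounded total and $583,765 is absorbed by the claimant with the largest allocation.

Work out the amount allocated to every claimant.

Sato: $100,907; Ferraro: $71,176; Andrade: $186,901; Bergstrom: $102,499; Orozco: $122,282

Totals — profit-interest units 67, days 556.
Combined weights (60% profit-interest units + 40% days): Sato 0.1729; Ferraro 0.1219; Andrade 0.3202; Bergstrom 0.1756; Orozco 0.2095.
Proportional shares: Sato 100,906.79; Ferraro 71,176.33; Andrade 186,901.33; Bergstrom 102,498.93; Orozco 122,281.62.
After rounding ($1): Sato $100,907; Ferraro $71,176; Andrade $186,901; Bergstrom $102,499; Orozco $122,282. Sum = $583,765.
Sum already equals the total — no adjustment.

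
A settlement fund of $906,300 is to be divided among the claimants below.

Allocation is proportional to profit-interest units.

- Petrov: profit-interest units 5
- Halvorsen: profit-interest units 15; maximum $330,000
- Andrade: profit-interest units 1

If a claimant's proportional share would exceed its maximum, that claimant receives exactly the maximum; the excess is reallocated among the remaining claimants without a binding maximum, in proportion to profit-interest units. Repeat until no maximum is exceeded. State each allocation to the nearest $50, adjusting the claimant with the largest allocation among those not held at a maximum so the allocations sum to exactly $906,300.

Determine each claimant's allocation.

Total profit-interest units = 21.
Unconstrained shares: Petrov 215,785.71; Halvorsen 647,357.14; Andrade 43,157.14.
Cap binds for Halvorsen ($330,000); residual $576,300 reallocated over remaining profit-interest units 6.
Remaining shares: Petrov 480,250.00 → $480,250; Andrade 96,050.00 → $96,050.

Petrov: $480,250 · Halvorsen: $330,000 · Andrade: $96,050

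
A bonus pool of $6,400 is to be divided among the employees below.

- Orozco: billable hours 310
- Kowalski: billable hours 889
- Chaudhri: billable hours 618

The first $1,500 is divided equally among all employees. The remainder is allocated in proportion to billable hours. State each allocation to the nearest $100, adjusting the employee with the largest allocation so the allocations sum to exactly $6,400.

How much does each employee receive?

Equal tier: $1,500 ÷ 3 = $500 apiece.
Remainder $4,900 by billable hours (total 1,817): Orozco 835.99 → $800; Kowalski 2,397.41 → $2,400; Chaudhri 1,666.59 → $1,700.
Totals: Orozco $500 + $800 = $1,300; Kowalski $500 + $2,400 = $2,900; Chaudhri $500 + $1,700 = $2,200.

Orozco: $1,300 · Kowalski: $2,900 · Chaudhri: $2,200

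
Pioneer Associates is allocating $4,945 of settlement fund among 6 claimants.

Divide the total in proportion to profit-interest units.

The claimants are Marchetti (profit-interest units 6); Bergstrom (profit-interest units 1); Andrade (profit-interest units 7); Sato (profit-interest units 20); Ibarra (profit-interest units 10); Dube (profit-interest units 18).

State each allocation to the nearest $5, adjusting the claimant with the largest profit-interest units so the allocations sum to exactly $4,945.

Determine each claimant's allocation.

Combined profit-interest units = 62.
Proportional shares: Marchetti 6/62 × $4,945 = 478.55; Bergstrom 1/62 × $4,945 = 79.76; Andrade 7/62 × $4,945 = 558.31; Sato 20/62 × $4,945 = 1,595.16; Ibarra 10/62 × $4,945 = 797.58; Dube 18/62 × $4,945 = 1,435.65.
Rounded to nearest $5: Marchetti $480; Bergstrom $80; Andrade $560; Sato $1,595; Ibarra $800; Dube $1,435. Sum = $4,950.
Difference $4,945 − $4,950 = −$5 applied to largest profit-interest units (Sato): Sato becomes $1,590.

Marchetti: $480 · Bergstrom: $80 · Andrade: $560 · Sato: $1,590 · Ibarra: $800 · Dube: $1,435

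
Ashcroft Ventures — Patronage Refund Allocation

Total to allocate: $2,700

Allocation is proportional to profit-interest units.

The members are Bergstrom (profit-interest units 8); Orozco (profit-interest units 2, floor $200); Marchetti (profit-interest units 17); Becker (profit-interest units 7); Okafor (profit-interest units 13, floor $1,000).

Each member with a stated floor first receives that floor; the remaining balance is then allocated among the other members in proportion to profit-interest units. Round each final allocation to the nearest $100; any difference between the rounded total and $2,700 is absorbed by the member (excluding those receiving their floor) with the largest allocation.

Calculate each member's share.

Bergstrom: $400 | Orozco: $200 | Marchetti: $800 | Becker: $300 | Okafor: $1,000

Guaranteed amounts: Orozco $200; Okafor $1,000. Residual $1,500.
Residual split over remaining profit-interest units 32: Bergstrom 375.00 → $400; Marchetti 796.88 → $800; Becker 328.12 → $300.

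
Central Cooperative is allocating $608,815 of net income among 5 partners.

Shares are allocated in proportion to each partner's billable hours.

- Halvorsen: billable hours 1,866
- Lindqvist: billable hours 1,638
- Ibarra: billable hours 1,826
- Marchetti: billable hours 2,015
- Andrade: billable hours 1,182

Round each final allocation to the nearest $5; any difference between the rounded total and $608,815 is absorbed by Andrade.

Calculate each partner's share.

Halvorsen: $133,230 · Lindqvist: $116,950 · Ibarra: $130,375 · Marchetti: $143,870 · Andrade: $84,390

Billable hours total: 8,527.
Pro-rata amounts: Halvorsen 1,866/8,527 × $608,815 = 133,229.60; Lindqvist 1,638/8,527 × $608,815 = 116,950.74; Ibarra 1,826/8,527 × $608,815 = 130,373.66; Marchetti 2,015/8,527 × $608,815 = 143,867.98; Andrade 1,182/8,527 × $608,815 = 84,393.03.
At nearest $5: Halvorsen $133,230; Lindqvist $116,950; Ibarra $130,375; Marchetti $143,870; Andrade $84,395. Sum = $608,820.
Difference $608,815 − $608,820 = −$5 applied to Andrade: Andrade becomes $84,390.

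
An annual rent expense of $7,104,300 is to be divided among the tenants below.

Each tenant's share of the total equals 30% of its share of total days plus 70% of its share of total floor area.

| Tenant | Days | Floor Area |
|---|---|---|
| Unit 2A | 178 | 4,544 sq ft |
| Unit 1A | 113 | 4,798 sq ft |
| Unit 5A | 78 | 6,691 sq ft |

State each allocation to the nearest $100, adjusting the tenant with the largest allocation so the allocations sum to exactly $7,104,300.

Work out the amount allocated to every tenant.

Days total 369; floor area total 16,033.
Blended shares (30% days + 70% floor area): Unit 2A 0.3431; Unit 1A 0.3014; Unit 5A 0.3555.
Proportional shares: Unit 2A 2,437,529.85; Unit 1A 2,140,883.40; Unit 5A 2,525,886.75.
Rounded to nearest $100: Unit 2A $2,437,500; Unit 1A $2,140,900; Unit 5A $2,525,900. Sum = $7,104,300.
No rounding difference to absorb.

Unit 2A: $2,437,500; Unit 1A: $2,140,900; Unit 5A: $2,525,900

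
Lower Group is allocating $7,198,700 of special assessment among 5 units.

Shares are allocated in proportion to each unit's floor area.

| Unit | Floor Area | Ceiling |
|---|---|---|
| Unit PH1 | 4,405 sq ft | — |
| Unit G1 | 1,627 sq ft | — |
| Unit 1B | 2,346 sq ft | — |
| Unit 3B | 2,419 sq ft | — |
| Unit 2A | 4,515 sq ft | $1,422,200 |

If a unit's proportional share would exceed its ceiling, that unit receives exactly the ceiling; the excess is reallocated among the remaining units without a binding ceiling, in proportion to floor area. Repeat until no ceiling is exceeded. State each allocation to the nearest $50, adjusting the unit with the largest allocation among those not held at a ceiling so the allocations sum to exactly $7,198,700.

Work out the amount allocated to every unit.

Floor area total: 15,312.
Pro-rata shares before constraints: Unit PH1 2,070,942.63; Unit G1 764,908.89; Unit 1B 1,102,935.62; Unit 3B 1,137,255.44; Unit 2A 2,122,657.43.
Held at cap: Unit 2A ($1,422,200); remaining pool $5,776,500 reallocated over remaining floor area 10,797.
Shares after redistribution: Unit PH1 2,356,717.84 → $2,356,700; Unit G1 870,460.82 → $870,450; Unit 1B 1,255,132.81 → $1,255,150; Unit 3B 1,294,188.52 → $1,294,200.

Unit PH1: $2,356,700 · Unit G1: $870,450 · Unit 1B: $1,255,150 · Unit 3B: $1,294,200 · Unit 2A: $1,422,200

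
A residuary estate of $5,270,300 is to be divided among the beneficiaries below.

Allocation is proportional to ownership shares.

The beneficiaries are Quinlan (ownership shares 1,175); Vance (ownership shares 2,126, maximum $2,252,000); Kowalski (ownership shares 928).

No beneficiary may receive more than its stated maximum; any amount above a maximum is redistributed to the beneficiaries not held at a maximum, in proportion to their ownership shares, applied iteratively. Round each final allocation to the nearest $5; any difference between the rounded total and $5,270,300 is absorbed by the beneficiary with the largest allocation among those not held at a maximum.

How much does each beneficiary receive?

Sum of ownership shares: 4,229.
Unconstrained shares: Quinlan 1,464,318.40; Vance 2,649,481.63; Kowalski 1,156,499.98.
Cap binds for Vance ($2,252,000); remaining pool $3,018,300 reallocated over remaining ownership shares 2,103.
Shares after redistribution: Quinlan 1,686,401.57 → $1,686,400; Kowalski 1,331,898.43 → $1,331,900.

Quinlan: $1,686,400; Vance: $2,252,000; Kowalski: $1,331,900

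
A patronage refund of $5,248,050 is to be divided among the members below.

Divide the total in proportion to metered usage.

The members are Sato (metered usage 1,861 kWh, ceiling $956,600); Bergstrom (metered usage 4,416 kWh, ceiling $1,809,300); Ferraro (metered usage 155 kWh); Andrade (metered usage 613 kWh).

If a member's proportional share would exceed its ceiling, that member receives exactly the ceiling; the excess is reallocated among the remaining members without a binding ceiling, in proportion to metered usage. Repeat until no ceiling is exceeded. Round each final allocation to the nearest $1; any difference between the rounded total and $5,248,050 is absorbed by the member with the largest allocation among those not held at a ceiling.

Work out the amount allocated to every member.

Sum of metered usage: 7,045.
Pro-rata shares before constraints: Sato 1,386,319.52; Bergstrom 3,289,622.26; Ferraro 115,464.55; Andrade 456,643.67.
Held at cap: Sato ($956,600), Bergstrom ($1,809,300); balance $2,482,150 reallocated over remaining metered usage 768.
Remaining shares: Ferraro 500,954.75 → $500,955; Andrade 1,981,195.25 → $1,981,195.

Sato: $956,600 · Bergstrom: $1,809,300 · Ferraro: $500,955 · Andrade: $1,981,195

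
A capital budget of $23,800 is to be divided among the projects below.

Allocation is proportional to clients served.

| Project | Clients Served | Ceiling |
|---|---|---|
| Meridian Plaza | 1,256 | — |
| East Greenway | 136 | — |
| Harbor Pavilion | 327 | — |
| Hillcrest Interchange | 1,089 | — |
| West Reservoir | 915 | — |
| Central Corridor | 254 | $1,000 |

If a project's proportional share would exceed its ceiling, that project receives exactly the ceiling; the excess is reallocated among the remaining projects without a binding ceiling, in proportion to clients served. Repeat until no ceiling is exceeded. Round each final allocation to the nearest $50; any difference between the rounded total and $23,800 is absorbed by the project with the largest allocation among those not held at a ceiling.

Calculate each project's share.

Meridian Plaza: $7,700 | East Greenway: $850 | Harbor Pavilion: $2,000 | Hillcrest Interchange: $6,650 | West Reservoir: $5,600 | Central Corridor: $1,000

Sum of clients served: 3,977.
Proportional shares (ignoring caps): Meridian Plaza 7,516.42; East Greenway 813.88; Harbor Pavilion 1,956.90; Hillcrest Interchange 6,517.02; West Reservoir 5,475.74; Central Corridor 1,520.04.
Capped: Central Corridor ($1,000); remaining pool $22,800 reallocated over remaining clients served 3,723.
Shares after redistribution: Meridian Plaza 7,691.86 → $7,700; East Greenway 832.88 → $850; Harbor Pavilion 2,002.58 → $2,000; Hillcrest Interchange 6,669.14 → $6,650; West Reservoir 5,603.55 → $5,600.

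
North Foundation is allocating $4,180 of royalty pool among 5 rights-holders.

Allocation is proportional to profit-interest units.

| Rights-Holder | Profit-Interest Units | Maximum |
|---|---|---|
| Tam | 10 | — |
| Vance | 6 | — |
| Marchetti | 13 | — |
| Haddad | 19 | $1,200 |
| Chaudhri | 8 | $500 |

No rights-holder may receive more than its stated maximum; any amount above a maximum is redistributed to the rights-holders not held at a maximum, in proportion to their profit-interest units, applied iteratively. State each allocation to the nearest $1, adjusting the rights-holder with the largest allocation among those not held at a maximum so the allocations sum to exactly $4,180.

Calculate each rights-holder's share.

Total profit-interest units = 56.
Unconstrained shares: Tam 746.43; Vance 447.86; Marchetti 970.36; Haddad 1,418.21; Chaudhri 597.14.
Capped: Haddad ($1,200), Chaudhri ($500); remaining pool $2,480 reallocated over remaining profit-interest units 29.
Remaining shares: Tam 855.17 → $855; Vance 513.10 → $513; Marchetti 1,111.72 → $1,112.

Tam: $855; Vance: $513; Marchetti: $1,112; Haddad: $1,200; Chaudhri: $500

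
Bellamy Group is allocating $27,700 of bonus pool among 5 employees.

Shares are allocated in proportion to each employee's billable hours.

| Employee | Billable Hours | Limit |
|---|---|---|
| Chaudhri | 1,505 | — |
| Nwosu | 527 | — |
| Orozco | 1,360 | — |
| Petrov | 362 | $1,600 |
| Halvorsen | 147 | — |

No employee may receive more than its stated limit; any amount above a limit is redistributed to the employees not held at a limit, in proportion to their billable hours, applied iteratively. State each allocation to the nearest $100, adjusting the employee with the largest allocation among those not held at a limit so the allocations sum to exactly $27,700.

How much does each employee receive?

Chaudhri: $11,100 | Nwosu: $3,900 | Orozco: $10,000 | Petrov: $1,600 | Halvorsen: $1,100

Combined billable hours = 3,901.
Pro-rata shares before constraints: Chaudhri 10,686.62; Nwosu 3,742.09; Orozco 9,657.01; Petrov 2,570.47; Halvorsen 1,043.81.
Capped: Petrov ($1,600); balance $26,100 reallocated over remaining billable hours 3,539.
Redistributed shares: Chaudhri 11,099.32 → $11,100; Nwosu 3,886.61 → $3,900; Orozco 10,029.95 → $10,000; Halvorsen 1,084.12 → $1,100.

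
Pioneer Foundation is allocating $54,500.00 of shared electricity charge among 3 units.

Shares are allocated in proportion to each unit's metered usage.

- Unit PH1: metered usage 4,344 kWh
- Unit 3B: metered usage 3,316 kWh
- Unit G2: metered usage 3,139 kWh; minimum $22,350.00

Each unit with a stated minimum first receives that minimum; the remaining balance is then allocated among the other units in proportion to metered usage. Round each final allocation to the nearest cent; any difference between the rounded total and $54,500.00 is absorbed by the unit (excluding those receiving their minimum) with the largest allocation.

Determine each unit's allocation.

Unit PH1: $18,232.32 · Unit 3B: $13,917.68 · Unit G2: $22,350.00

Fund the minimums — Unit G2 $22,350.00. Residual $32,150.00.
Residual split over remaining metered usage 7,660: Unit PH1 18,232.3238 → $18,232.32; Unit 3B 13,917.6762 → $13,917.68.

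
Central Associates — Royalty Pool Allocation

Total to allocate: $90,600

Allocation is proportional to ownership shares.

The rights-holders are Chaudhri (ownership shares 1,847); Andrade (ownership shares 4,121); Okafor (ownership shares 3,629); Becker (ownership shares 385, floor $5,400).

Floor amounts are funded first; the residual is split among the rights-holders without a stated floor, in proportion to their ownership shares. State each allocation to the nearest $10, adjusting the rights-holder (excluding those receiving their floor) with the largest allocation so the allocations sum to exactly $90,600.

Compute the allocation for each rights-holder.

Guaranteed amounts: Becker $5,400. Remaining pool $85,200.
Remaining pool split over remaining ownership shares 9,597: Chaudhri 16,397.25 → $16,400; Andrade 36,585.31 → $36,590; Okafor 32,217.44 → $32,220.
Rounding difference −$10 applied to Andrade → $36,580.

Chaudhri: $16,400 · Andrade: $36,580 · Okafor: $32,220 · Becker: $5,400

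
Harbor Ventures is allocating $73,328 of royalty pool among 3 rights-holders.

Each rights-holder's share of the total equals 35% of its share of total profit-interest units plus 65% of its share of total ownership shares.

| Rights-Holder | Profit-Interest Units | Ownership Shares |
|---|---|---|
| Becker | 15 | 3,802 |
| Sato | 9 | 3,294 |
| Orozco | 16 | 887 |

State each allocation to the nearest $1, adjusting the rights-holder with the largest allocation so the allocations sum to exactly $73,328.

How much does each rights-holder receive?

Becker: $32,324; Sato: $25,442; Orozco: $15,562

Totals — profit-interest units 40, ownership shares 7,983.
Combined weights (35% profit-interest units + 65% ownership shares): Becker 0.4408; Sato 0.3470; Orozco 0.2122.
Unrounded shares: Becker 32,324.47; Sato 25,441.70; Orozco 15,561.83.
At nearest $1: Becker $32,324; Sato $25,442; Orozco $15,562. Sum = $73,328.
Sum already equals the total — no adjustment.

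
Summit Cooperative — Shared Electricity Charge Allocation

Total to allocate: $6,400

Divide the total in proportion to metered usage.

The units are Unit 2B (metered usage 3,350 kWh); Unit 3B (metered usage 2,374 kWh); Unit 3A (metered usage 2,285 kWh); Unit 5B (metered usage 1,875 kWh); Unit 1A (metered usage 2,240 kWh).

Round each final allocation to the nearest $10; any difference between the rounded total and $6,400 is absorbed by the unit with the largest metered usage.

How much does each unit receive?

Unit 2B: $1,770; Unit 3B: $1,250; Unit 3A: $1,210; Unit 5B: $990; Unit 1A: $1,180

Total metered usage = 3,350 + 2,374 + 2,285 + 1,875 + 2,240 = 12,124.
Pro-rata amounts: Unit 2B 1,768.39; Unit 3B 1,253.18; Unit 3A 1,206.20; Unit 5B 989.77; Unit 1A 1,182.45.
At nearest $10: Unit 2B $1,770; Unit 3B $1,250; Unit 3A $1,210; Unit 5B $990; Unit 1A $1,180. Sum = $6,400.
No rounding difference to absorb.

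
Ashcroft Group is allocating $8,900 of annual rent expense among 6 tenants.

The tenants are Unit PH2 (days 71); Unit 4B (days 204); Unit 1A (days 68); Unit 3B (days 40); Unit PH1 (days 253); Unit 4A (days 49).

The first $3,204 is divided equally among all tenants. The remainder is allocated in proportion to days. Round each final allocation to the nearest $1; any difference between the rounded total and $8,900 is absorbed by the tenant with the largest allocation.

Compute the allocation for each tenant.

$3,204 shared equally gives $534 per tenant.
Remainder $5,696 by days (total 685): Unit PH2 590.39 → $590; Unit 4B 1,696.33 → $1,696; Unit 1A 565.44 → $565; Unit 3B 332.61 → $333; Unit PH1 2,103.78 → $2,104; Unit 4A 407.45 → $407.
Rounding difference +$1 on remainder applied to Unit PH1.
Totals: Unit PH2 $534 + $590 = $1,124; Unit 4B $534 + $1,696 = $2,230; Unit 1A $534 + $565 = $1,099; Unit 3B $534 + $333 = $867; Unit PH1 $534 + $2,105 = $2,639; Unit 4A $534 + $407 = $941.

Unit PH2: $1,124 | Unit 4B: $2,230 | Unit 1A: $1,099 | Unit 3B: $867 | Unit PH1: $2,639 | Unit 4A: $941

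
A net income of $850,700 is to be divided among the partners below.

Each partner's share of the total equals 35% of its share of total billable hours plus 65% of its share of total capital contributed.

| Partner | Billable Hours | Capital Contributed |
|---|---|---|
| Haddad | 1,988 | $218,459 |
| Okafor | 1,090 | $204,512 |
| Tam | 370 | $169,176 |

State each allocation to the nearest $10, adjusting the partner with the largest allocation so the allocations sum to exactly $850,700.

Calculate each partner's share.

Totals — billable hours 3,448, capital contributed 592,147.
Blended shares (35% billable hours + 65% capital contributed): Haddad 0.4416; Okafor 0.3351; Tam 0.2233.
Raw shares: Haddad 375,669.70; Okafor 285,100.84; Tam 189,929.47.
Rounded to nearest $10: Haddad $375,670; Okafor $285,100; Tam $189,930. Sum = $850,700.
Sum already equals the total — no adjustment.

Haddad: $375,670; Okafor: $285,100; Tam: $189,930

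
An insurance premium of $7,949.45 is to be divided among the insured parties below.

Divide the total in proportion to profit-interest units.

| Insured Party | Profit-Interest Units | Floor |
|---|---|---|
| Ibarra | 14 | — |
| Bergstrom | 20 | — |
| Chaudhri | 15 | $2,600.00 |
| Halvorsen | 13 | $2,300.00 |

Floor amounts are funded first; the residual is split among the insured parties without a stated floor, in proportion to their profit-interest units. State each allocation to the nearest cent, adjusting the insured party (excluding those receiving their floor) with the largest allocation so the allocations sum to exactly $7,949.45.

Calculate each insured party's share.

Ibarra: $1,255.66; Bergstrom: $1,793.79; Chaudhri: $2,600.00; Halvorsen: $2,300.00

Fund the minimums — Chaudhri $2,600.00; Halvorsen $2,300.00. Balance $3,049.45.
Balance split over remaining profit-interest units 34: Ibarra 1,255.6559 → $1,255.66; Bergstrom 1,793.7941 → $1,793.79.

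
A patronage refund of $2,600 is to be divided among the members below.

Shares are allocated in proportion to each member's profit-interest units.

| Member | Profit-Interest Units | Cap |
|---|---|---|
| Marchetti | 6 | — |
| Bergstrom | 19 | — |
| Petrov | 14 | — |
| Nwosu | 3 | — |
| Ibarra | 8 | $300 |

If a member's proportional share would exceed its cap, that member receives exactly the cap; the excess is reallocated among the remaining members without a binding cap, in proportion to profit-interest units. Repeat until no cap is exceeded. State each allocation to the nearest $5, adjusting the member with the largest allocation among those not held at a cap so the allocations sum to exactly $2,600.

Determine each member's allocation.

Marchetti: $330; Bergstrom: $1,040; Petrov: $765; Nwosu: $165; Ibarra: $300

Combined profit-interest units = 50.
Unconstrained shares: Marchetti 312.00; Bergstrom 988.00; Petrov 728.00; Nwosu 156.00; Ibarra 416.00.
Held at cap: Ibarra ($300); residual $2,300 reallocated over remaining profit-interest units 42.
Shares after redistribution: Marchetti 328.57 → $330; Bergstrom 1,040.48 → $1,040; Petrov 766.67 → $765; Nwosu 164.29 → $165.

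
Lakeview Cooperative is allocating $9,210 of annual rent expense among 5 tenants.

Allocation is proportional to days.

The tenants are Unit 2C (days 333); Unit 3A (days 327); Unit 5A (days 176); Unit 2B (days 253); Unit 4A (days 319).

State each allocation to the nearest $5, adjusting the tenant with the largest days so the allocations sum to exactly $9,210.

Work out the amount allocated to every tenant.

Unit 2C: $2,180 | Unit 3A: $2,140 | Unit 5A: $1,150 | Unit 2B: $1,655 | Unit 4A: $2,085

Sum of days: 333 + 327 + 176 + 253 + 319 = 1,408.
Unrounded shares: Unit 2C 2,178.22; Unit 3A 2,138.97; Unit 5A 1,151.25; Unit 2B 1,654.92; Unit 4A 2,086.64.
Rounded to nearest $5: Unit 2C $2,180; Unit 3A $2,140; Unit 5A $1,150; Unit 2B $1,655; Unit 4A $2,085. Sum = $9,210.
Sum already equals the total — no adjustment.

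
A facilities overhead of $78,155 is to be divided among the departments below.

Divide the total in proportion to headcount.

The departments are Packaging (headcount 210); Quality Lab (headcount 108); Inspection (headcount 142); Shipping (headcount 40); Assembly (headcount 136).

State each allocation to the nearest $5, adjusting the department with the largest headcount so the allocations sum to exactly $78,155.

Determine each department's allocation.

Total headcount = 636.
Pro-rata amounts: Packaging 210/636 × $78,155 = 25,805.90; Quality Lab 108/636 × $78,155 = 13,271.60; Inspection 142/636 × $78,155 = 17,449.70; Shipping 40/636 × $78,155 = 4,915.41; Assembly 136/636 × $78,155 = 16,712.39.
Rounded to nearest $5: Packaging $25,805; Quality Lab $13,270; Inspection $17,450; Shipping $4,915; Assembly $16,710. Sum = $78,150.
Difference $78,155 − $78,150 = +$5 applied to largest headcount (Packaging): Packaging becomes $25,810.

Packaging: $25,810 · Quality Lab: $13,270 · Inspection: $17,450 · Shipping: $4,915 · Assembly: $16,710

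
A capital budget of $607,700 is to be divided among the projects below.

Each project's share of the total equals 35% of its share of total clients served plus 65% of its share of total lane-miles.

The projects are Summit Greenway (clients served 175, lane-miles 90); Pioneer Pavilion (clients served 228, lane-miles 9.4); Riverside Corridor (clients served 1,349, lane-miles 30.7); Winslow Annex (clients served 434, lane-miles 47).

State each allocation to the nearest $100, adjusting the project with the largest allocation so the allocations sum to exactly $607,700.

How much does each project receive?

Totals — clients served 2,186, lane-miles 177.1.
Composite weights (35% clients served + 65% lane-miles): Summit Greenway 0.3583; Pioneer Pavilion 0.0710; Riverside Corridor 0.3287; Winslow Annex 0.2420.
Pro-rata amounts: Summit Greenway 217,763.87; Pioneer Pavilion 43,149.93; Riverside Corridor 199,729.45; Winslow Annex 147,056.75.
After rounding ($100): Summit Greenway $217,800; Pioneer Pavilion $43,100; Riverside Corridor $199,700; Winslow Annex $147,100. Sum = $607,700.
Rounded total matches; no reconciliation needed.

Summit Greenway: $217,800; Pioneer Pavilion: $43,100; Riverside Corridor: $199,700; Winslow Annex: $147,100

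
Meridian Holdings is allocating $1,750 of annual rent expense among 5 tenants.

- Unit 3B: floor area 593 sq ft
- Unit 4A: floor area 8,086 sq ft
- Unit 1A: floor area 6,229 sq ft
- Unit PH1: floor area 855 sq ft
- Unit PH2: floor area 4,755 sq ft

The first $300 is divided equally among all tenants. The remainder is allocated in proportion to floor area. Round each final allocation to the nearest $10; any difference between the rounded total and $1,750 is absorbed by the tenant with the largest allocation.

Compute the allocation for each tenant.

Unit 3B: $100; Unit 4A: $630; Unit 1A: $500; Unit PH1: $120; Unit PH2: $400

First tranche $300 split equally: $60 each.
Remainder $1,450 by floor area (total 20,518): Unit 3B 41.91 → $40; Unit 4A 571.43 → $570; Unit 1A 440.20 → $440; Unit PH1 60.42 → $60; Unit PH2 336.03 → $340.
Totals: Unit 3B $60 + $40 = $100; Unit 4A $60 + $570 = $630; Unit 1A $60 + $440 = $500; Unit PH1 $60 + $60 = $120; Unit PH2 $60 + $340 = $400.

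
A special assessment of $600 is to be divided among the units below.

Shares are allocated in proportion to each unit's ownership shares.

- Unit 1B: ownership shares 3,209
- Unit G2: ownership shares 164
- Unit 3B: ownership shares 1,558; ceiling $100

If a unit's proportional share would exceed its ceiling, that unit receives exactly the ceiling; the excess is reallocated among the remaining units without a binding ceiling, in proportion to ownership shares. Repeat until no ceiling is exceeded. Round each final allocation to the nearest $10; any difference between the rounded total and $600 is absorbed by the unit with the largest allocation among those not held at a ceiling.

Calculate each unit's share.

Unit 1B: $480 | Unit G2: $20 | Unit 3B: $100

Combined ownership shares = 4,931.
Proportional shares (ignoring caps): Unit 1B 390.47; Unit G2 19.96; Unit 3B 189.58.
Capped: Unit 3B ($100); remaining pool $500 reallocated over remaining ownership shares 3,373.
Shares after redistribution: Unit 1B 475.69 → $480; Unit G2 24.31 → $20.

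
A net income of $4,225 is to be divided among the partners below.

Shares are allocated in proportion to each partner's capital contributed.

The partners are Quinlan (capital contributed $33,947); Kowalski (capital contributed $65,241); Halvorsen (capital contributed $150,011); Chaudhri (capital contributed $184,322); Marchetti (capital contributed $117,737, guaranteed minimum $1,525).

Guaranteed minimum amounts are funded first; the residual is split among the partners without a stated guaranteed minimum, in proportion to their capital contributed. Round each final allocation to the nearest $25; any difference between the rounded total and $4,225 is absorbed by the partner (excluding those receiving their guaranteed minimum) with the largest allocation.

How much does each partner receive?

Quinlan: $200 | Kowalski: $400 | Halvorsen: $925 | Chaudhri: $1,175 | Marchetti: $1,525

Fund the minimums — Marchetti $1,525. Residual $2,700.
Residual split over remaining capital contributed 433,521: Quinlan 211.42 → $200; Kowalski 406.33 → $400; Halvorsen 934.28 → $925; Chaudhri 1,147.97 → $1,150.
Rounding difference +$25 applied to Chaudhri → $1,175.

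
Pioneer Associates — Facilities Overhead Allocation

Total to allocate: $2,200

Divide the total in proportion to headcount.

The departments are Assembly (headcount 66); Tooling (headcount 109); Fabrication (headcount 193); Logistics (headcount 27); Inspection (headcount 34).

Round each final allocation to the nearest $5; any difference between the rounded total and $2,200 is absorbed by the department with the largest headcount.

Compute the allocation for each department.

Headcount total: 66 + 109 + 193 + 27 + 34 = 429.
Unrounded shares: Assembly 338.46; Tooling 558.97; Fabrication 989.74; Logistics 138.46; Inspection 174.36.
After rounding ($5): Assembly $340; Tooling $560; Fabrication $990; Logistics $140; Inspection $175. Sum = $2,205.
Difference $2,200 − $2,205 = −$5 applied to largest headcount (Fabrication): Fabrication becomes $985.

Assembly: $340 · Tooling: $560 · Fabrication: $985 · Logistics: $140 · Inspection: $175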